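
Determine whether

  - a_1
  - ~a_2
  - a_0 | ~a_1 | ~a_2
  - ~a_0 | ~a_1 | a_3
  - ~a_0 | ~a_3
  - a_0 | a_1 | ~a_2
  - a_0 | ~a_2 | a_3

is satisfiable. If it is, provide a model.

a_0 = False; a_1 = True; a_2 = False; a_3 = True

Unit clause (a_1) forces a_1 = True.
Unit clause (~a_2) forces a_2 = False.
Set a_0 = False.
Set a_3 = True.
Check each clause:
  (a_1): a_1 holds.
  (~a_2): ~a_2 holds.
  (a_0 | ~a_1 | ~a_2): ~a_2 holds.
  (~a_0 | ~a_1 | a_3): ~a_0 holds.
  (~a_0 | ~a_3): ~a_0 holds.
  (a_0 | a_1 | ~a_2): a_1 holds.
  (a_0 | ~a_2 | a_3): ~a_2 holds.
All clauses satisfied.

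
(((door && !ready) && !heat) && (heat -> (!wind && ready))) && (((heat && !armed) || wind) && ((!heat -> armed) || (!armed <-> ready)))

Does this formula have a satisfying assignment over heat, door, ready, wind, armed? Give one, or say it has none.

heat = False; door = True; ready = False; wind = True; armed = True

  ((door && !ready) && !heat) && (heat -> (!wind && ready)) = True
    (door && !ready) && !heat = True
      door && !ready = True
        !ready = True
      !heat = True
    heat -> (!wind && ready) = True
      !wind && ready = False
        !wind = False
  ((heat && !armed) || wind) && ((!heat -> armed) || (!armed <-> ready)) = True
    (heat && !armed) || wind = True
      heat && !armed = False
        !armed = False
    (!heat -> armed) || (!armed <-> ready) = True
      !heat -> armed = True
        !heat = True
      !armed <-> ready = True
        !armed = False
Both conjuncts True, so the formula holds.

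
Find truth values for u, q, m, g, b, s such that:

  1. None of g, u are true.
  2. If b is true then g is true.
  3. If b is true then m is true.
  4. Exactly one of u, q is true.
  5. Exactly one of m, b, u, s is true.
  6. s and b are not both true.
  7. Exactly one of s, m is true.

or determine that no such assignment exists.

u = False; q = True; m = False; g = False; b = False; s = True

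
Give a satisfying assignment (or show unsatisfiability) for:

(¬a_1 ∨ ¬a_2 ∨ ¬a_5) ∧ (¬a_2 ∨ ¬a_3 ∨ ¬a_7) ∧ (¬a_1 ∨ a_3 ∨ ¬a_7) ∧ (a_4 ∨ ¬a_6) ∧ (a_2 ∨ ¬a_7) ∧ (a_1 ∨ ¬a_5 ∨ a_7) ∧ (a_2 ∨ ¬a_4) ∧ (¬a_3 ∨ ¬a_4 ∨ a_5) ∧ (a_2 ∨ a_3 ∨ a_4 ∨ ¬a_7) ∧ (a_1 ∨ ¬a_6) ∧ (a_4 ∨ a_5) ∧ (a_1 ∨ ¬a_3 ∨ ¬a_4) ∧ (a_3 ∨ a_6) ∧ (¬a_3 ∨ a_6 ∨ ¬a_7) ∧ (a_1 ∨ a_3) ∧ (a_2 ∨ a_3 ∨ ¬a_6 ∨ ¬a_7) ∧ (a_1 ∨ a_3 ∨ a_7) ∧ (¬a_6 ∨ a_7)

a_1 = True, a_2 = False, a_3 = True, a_4 = False, a_5 = True, a_6 = False, a_7 = False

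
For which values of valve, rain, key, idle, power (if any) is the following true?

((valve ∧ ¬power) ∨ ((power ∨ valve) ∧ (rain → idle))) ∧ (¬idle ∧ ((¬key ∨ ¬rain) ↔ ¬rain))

valve = True; rain = False; key = False; idle = False; power = False

  (valve ∧ ¬power) ∨ ((power ∨ valve) ∧ (rain → idle)) = True
    valve ∧ ¬power = True
      ¬power = True
    (power ∨ valve) ∧ (rain → idle) = True
      power ∨ valve = True
      rain → idle = True
  ¬idle ∧ ((¬key ∨ ¬rain) ↔ ¬rain) = True
    ¬idle = True
    (¬key ∨ ¬rain) ↔ ¬rain = True
      ¬key ∨ ¬rain = True
        ¬key = True
        ¬rain = True
      ¬rain = True
Both conjuncts True, so the formula holds.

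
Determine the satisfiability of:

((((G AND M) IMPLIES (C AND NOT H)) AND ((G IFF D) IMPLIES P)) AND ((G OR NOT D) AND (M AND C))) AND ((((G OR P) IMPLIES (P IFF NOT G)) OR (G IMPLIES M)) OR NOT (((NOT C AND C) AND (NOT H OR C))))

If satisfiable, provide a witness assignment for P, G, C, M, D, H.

P = False, G = True, C = True, M = True, D = False, H = False

  (((G AND M) IMPLIES (C AND NOT H)) AND ((G IFF D) IMPLIES P)) AND ((G OR NOT D) AND (M AND C)) = True
    ((G AND M) IMPLIES (C AND NOT H)) AND ((G IFF D) IMPLIES P) = True
      (G AND M) IMPLIES (C AND NOT H) = True
        G AND M = True
        C AND NOT H = True
          NOT H = True
      (G IFF D) IMPLIES P = True
        G IFF D = False
    (G OR NOT D) AND (M AND C) = True
      G OR NOT D = True
        NOT D = True
      M AND C = True
  (((G OR P) IMPLIES (P IFF NOT G)) OR (G IMPLIES M)) OR NOT (((NOT C AND C) AND (NOT H OR C))) = True
    ((G OR P) IMPLIES (P IFF NOT G)) OR (G IMPLIES M) = True
      (G OR P) IMPLIES (P IFF NOT G) = True
        G OR P = True
        P IFF NOT G = True
          NOT G = False
      G IMPLIES M = True
    NOT (((NOT C AND C) AND (NOT H OR C))) = True
      (NOT C AND C) AND (NOT H OR C) = False
        NOT C AND C = False
          NOT C = False
        NOT H OR C = True
          NOT H = True
Both conjuncts True, so the formula holds.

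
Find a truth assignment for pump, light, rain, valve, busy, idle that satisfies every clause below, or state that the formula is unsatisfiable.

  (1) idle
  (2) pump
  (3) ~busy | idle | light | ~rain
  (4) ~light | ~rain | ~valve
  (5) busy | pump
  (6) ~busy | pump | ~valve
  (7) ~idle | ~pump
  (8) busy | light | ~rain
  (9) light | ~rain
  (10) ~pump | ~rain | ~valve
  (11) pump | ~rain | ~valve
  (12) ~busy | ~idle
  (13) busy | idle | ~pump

Case pump = True:
  (idle) forces idle = True.
  Clause (~idle | ~pump) is falsified — contradiction.
Case pump = False:
  Clause (pump) is falsified — contradiction.
Both cases fail, so the formula is unsatisfiable.

Unsatisfiable — no assignment works.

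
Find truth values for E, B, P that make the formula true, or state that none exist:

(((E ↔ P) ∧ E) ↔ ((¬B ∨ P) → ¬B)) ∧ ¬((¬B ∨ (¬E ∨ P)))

The formula is unsatisfiable.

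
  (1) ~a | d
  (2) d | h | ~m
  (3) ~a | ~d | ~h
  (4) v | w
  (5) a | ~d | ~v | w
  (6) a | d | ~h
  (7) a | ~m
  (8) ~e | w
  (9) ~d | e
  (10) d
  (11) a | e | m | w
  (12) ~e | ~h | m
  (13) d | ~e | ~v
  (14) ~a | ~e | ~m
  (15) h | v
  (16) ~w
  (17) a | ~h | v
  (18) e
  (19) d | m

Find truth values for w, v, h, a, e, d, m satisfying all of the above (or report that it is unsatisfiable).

Case e = True:
  (~e | w) forces w = True.
  Clause (~w) is falsified — contradiction.
Case e = False:
  Clause (e) is falsified — contradiction.
Both cases fail, so the formula is unsatisfiable.

Unsatisfiable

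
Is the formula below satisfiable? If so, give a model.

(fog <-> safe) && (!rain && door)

safe = False, fog = False, rain = False, door = True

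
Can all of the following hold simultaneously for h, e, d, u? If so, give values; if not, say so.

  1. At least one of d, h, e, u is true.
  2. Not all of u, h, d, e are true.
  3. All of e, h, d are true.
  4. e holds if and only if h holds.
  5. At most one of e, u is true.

h = True; e = True; d = True; u = False

  (1) {d, h, e, u}: 3 true — at least one ✓
  (2) {u, h, d, e}: 3/4 true — not all ✓
  (3) {e, h, d}: all 3 true ✓
  (4) e=T, h=T — same ✓
  (5) {e, u}: 1 true — at most one ✓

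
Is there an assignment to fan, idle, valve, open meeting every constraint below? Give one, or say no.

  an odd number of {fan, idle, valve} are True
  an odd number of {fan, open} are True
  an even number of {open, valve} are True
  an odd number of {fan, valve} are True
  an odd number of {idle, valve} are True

fan = False, idle = False, valve = True, open = True

{fan, idle, valve}: 1 true → odd ✓
{fan, open}: 1 true → odd ✓
{open, valve}: 2 true → even ✓
{fan, valve}: 1 true → odd ✓
{idle, valve}: 1 true → odd ✓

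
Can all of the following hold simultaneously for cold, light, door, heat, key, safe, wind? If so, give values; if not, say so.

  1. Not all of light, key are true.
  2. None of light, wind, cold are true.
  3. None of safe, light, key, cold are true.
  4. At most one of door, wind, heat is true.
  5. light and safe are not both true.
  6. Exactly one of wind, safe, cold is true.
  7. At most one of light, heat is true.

Case light = True:
  Constraint (2) is violated (light=T) — contradiction.
Case light = False:
  (2) forces wind = False.
  (2) forces cold = False.
  (3) forces safe = False.
  Constraint (6) is violated (wind=F, safe=F, cold=F) — contradiction.
Both cases fail — unsatisfiable.

No satisfying assignment exists.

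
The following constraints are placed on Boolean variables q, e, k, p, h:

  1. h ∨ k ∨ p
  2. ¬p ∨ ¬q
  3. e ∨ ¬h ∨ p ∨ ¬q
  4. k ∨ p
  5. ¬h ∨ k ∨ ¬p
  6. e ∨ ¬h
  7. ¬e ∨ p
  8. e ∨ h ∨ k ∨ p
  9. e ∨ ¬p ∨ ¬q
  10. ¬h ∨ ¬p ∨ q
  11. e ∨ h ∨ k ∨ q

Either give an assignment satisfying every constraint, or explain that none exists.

q = True, e = False, k = True, p = False, h = False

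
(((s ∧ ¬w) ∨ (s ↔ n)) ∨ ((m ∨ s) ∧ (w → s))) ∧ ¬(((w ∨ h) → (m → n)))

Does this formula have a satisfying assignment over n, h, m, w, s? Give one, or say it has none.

n=F; h=F; m=T; w=T; s=T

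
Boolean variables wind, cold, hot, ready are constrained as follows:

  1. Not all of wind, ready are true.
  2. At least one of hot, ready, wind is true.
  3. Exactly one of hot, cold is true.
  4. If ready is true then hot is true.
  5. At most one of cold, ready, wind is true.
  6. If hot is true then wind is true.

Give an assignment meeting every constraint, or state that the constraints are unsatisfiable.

wind=T, cold=F, hot=T, ready=F

  (1) {wind, ready}: 1/2 true — not all ✓
  (2) {hot, ready, wind}: 2 true — at least one ✓
  (3) {hot, cold}: 1 true — exactly one ✓
  (4) ready=F ⇒ hot: vacuous ✓
  (5) {cold, ready, wind}: 1 true — at most one ✓
  (6) hot=T ⇒ wind: T ✓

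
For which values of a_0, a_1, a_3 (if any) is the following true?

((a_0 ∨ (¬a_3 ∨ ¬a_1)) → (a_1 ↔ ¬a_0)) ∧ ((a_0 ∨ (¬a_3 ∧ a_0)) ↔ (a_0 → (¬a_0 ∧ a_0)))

The conjunct (a_0 ∨ (¬a_3 ∧ a_0)) ↔ (a_0 → (¬a_0 ∧ a_0)) is unsatisfiable on its own:
  a_0=F, a_3=F: evaluates to False.
  a_0=F, a_3=T: evaluates to False.
  a_0=T, a_3=F: evaluates to False.
  a_0=T, a_3=T: evaluates to False.
So the whole conjunction is unsatisfiable.

Unsatisfiable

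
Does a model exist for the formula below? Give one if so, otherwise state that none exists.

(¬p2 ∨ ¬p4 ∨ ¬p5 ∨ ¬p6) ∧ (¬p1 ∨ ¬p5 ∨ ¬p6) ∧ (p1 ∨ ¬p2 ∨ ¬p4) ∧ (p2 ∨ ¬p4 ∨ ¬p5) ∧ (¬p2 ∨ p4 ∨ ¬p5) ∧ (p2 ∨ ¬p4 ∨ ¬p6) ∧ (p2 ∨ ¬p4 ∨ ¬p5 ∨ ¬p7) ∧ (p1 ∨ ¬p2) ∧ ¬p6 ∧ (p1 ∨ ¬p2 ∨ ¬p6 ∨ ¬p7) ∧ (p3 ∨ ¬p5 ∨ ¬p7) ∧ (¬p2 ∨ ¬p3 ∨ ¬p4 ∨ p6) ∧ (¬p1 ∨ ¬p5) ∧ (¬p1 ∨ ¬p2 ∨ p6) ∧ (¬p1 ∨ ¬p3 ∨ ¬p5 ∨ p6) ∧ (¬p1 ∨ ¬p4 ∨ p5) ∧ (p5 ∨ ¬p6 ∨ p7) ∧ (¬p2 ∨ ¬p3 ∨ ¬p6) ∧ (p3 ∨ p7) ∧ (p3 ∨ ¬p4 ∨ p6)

p1=F, p2=F, p3=T, p4=T, p5=F, p6=F, p7=F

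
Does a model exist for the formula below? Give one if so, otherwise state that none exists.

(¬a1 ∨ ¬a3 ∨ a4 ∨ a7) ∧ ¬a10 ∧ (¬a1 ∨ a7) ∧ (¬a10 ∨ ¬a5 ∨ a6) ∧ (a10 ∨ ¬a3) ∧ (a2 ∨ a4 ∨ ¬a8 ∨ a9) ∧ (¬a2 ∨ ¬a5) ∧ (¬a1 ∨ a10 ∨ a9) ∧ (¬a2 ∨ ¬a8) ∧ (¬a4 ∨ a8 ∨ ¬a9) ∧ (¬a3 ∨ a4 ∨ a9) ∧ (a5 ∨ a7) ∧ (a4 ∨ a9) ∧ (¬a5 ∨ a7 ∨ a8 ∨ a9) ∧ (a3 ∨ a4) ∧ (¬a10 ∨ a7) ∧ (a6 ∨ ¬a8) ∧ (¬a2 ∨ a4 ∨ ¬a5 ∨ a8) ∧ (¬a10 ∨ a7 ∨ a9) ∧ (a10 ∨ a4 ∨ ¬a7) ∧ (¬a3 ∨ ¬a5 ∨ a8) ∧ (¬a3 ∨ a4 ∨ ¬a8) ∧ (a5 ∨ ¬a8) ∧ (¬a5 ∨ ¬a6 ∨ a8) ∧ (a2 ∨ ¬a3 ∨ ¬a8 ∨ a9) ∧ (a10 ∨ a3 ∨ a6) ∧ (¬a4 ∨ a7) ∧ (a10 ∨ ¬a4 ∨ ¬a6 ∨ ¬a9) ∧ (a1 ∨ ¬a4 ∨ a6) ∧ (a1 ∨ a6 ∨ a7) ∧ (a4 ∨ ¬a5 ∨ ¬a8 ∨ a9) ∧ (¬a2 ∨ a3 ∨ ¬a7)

a1=F, a2=F, a3=F, a4=T, a5=F, a6=T, a7=T, a8=F, a9=F, a10=F

Unit clause (¬a10) forces a10 = False.
In (a10 ∨ ¬a3) only ¬a3 is left, so a3 = False.
In (a3 ∨ a4) only a4 is left, so a4 = True.
In (a10 ∨ a3 ∨ a6) only a6 is left, so a6 = True.
In (¬a4 ∨ a7) only a7 is left, so a7 = True.
In (a10 ∨ ¬a4 ∨ ¬a6 ∨ ¬a9) only ¬a9 is left, so a9 = False.
In (¬a2 ∨ a3 ∨ ¬a7) only ¬a2 is left, so a2 = False.
In (¬a1 ∨ a10 ∨ a9) only ¬a1 is left, so a1 = False.
Set a5 = False.
  then (a5 ∨ ¬a8) forces a8 = False.
All clauses satisfied.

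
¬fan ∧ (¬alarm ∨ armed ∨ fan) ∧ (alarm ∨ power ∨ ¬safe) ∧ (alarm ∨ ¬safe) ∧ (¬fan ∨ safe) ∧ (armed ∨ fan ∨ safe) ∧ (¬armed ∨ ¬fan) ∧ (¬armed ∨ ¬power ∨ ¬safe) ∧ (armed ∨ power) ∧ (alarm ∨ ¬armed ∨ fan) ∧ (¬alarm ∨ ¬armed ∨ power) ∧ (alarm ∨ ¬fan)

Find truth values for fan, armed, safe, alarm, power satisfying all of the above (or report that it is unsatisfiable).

Unit clause (¬fan) forces fan = False.
Try armed = False:
  (¬alarm ∨ armed ∨ fan) forces alarm = False.
  (alarm ∨ ¬safe) forces safe = False.
  clause (armed ∨ fan ∨ safe) is falsified — backtrack.
So armed = True.
  then (alarm ∨ ¬armed ∨ fan) forces alarm = True.
  then (¬alarm ∨ ¬armed ∨ power) forces power = True.
  then (¬armed ∨ ¬power ∨ ¬safe) forces safe = False.
All clauses satisfied.

fan: False, armed: True, safe: False, alarm: True, power: True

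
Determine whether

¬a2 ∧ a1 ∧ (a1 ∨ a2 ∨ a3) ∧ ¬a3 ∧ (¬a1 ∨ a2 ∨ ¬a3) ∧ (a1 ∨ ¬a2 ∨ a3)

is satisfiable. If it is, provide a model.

Unit clause (¬a2) forces a2 = False.
Unit clause (a1) forces a1 = True.
Unit clause (¬a3) forces a3 = False.
Check each clause:
  (¬a2): ¬a2 holds.
  (a1): a1 holds.
  (a1 ∨ a2 ∨ a3): a1 holds.
  (¬a3): ¬a3 holds.
  (¬a1 ∨ a2 ∨ ¬a3): ¬a3 holds.
  (a1 ∨ ¬a2 ∨ a3): a1 holds.
All clauses satisfied.

a1=T, a2=F, a3=F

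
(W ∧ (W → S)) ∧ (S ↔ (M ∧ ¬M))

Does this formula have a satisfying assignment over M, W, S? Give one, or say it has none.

No satisfying assignment exists.

Case W = True: the formula simplifies to S ∧ (S ↔ (M ∧ ¬M)).
  S = True: simplifies to M ∧ ¬M.
    M = True: the conjunct ¬M is False.
    M = False: the conjunct M is False.
  S = False: the conjunct S is False.
Case W = False: the conjunct W is False.
Both cases fail — unsatisfiable.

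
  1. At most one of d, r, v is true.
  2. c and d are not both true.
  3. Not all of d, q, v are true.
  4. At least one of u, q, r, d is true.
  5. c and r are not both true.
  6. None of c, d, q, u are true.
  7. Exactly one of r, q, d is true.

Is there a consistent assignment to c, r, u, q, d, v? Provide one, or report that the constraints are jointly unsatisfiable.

c=F, r=T, u=F, q=F, d=F, v=F

  (1) {d, r, v}: 1 true — at most one ✓
  (2) c=F, d=F — not both ✓
  (3) {d, q, v}: 0/3 true — not all ✓
  (4) {u, q, r, d}: 1 true — at least one ✓
  (5) c=F, r=T — not both ✓
  (6) {c, d, q, u}: 0 true — none ✓
  (7) {r, q, d}: 1 true — exactly one ✓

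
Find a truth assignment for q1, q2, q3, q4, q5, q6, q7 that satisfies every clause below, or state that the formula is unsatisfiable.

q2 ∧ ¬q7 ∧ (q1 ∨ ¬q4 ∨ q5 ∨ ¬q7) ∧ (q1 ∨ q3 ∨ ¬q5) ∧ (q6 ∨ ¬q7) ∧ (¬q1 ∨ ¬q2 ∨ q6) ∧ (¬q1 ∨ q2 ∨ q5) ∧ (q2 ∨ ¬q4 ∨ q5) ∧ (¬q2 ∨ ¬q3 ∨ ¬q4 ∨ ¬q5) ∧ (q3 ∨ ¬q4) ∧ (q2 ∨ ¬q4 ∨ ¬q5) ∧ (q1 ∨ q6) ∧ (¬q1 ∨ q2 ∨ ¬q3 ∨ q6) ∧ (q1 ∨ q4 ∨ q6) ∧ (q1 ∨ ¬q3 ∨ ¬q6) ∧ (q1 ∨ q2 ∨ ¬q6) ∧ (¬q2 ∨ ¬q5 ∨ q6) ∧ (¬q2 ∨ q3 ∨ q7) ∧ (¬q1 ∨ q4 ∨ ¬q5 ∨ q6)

Unit clause (q2) forces q2 = True.
Unit clause (¬q7) forces q7 = False.
In (¬q2 ∨ q3 ∨ q7) only q3 is left, so q3 = True.
Try q1 = False:
  (q1 ∨ q6) forces q6 = True.
  clause (q1 ∨ ¬q3 ∨ ¬q6) is falsified — backtrack.
So q1 = True.
  then (¬q1 ∨ ¬q2 ∨ q6) forces q6 = True.
Set q4 = False.
Set q5 = False.
All clauses satisfied.

q1 = True, q2 = True, q3 = True, q4 = False, q5 = False, q6 = True, q7 = False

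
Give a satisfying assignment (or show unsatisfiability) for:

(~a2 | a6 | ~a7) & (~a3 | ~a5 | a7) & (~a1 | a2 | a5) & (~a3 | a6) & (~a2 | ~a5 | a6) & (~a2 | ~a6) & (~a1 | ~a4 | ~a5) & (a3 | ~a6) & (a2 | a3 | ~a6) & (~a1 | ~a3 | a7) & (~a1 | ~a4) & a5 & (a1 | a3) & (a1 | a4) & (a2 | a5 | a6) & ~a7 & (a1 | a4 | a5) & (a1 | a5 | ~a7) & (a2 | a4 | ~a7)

a1: True, a2: False, a3: False, a4: False, a5: True, a6: False, a7: False

Unit clause (a5) forces a5 = True.
Unit clause (~a7) forces a7 = False.
In (~a3 | ~a5 | a7) only ~a3 is left, so a3 = False.
In (a3 | ~a6) only ~a6 is left, so a6 = False.
In (a1 | a3) only a1 is left, so a1 = True.
In (~a2 | ~a5 | a6) only ~a2 is left, so a2 = False.
In (~a1 | ~a4 | ~a5) only ~a4 is left, so a4 = False.
All clauses satisfied.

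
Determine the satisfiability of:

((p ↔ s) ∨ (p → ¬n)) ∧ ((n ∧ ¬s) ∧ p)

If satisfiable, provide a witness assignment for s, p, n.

No satisfying assignment exists.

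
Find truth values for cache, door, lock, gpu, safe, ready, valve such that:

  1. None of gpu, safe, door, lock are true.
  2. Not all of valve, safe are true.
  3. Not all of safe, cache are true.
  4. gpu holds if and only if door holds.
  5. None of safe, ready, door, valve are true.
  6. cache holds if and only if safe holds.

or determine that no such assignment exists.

cache = False, door = False, lock = False, gpu = False, safe = False, ready = False, valve = False

  (1) {gpu, safe, door, lock}: 0 true — none ✓
  (2) {valve, safe}: 0/2 true — not all ✓
  (3) {safe, cache}: 0/2 true — not all ✓
  (4) gpu=F, door=F — same ✓
  (5) {safe, ready, door, valve}: 0 true — none ✓
  (6) cache=F, safe=F — same ✓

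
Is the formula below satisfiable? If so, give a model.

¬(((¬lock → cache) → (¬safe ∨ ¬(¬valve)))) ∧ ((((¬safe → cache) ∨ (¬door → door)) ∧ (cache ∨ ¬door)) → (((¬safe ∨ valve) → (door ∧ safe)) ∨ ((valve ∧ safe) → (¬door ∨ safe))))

valve = False, door = False, lock = True, safe = True, cache = True

  ¬(((¬lock → cache) → (¬safe ∨ ¬(¬valve)))) = True
    (¬lock → cache) → (¬safe ∨ ¬(¬valve)) = False
      ¬lock → cache = True
        ¬lock = False
      ¬safe ∨ ¬(¬valve) = False
        ¬safe = False
        ¬(¬valve) = False
          ¬valve = True
  (((¬safe → cache) ∨ (¬door → door)) ∧ (cache ∨ ¬door)) → (((¬safe ∨ valve) → (door ∧ safe)) ∨ ((valve ∧ safe) → (¬door ∨ safe))) = True
    ((¬safe → cache) ∨ (¬door → door)) ∧ (cache ∨ ¬door) = True
      (¬safe → cache) ∨ (¬door → door) = True
        ¬safe → cache = True
          ¬safe = False
        ¬door → door = False
          ¬door = True
      cache ∨ ¬door = True
        ¬door = True
    ((¬safe ∨ valve) → (door ∧ safe)) ∨ ((valve ∧ safe) → (¬door ∨ safe)) = True
      (¬safe ∨ valve) → (door ∧ safe) = True
        ¬safe ∨ valve = False
          ¬safe = False
        door ∧ safe = False
      (valve ∧ safe) → (¬door ∨ safe) = True
        valve ∧ safe = False
        ¬door ∨ safe = True
          ¬door = True
Both conjuncts True, so the formula holds.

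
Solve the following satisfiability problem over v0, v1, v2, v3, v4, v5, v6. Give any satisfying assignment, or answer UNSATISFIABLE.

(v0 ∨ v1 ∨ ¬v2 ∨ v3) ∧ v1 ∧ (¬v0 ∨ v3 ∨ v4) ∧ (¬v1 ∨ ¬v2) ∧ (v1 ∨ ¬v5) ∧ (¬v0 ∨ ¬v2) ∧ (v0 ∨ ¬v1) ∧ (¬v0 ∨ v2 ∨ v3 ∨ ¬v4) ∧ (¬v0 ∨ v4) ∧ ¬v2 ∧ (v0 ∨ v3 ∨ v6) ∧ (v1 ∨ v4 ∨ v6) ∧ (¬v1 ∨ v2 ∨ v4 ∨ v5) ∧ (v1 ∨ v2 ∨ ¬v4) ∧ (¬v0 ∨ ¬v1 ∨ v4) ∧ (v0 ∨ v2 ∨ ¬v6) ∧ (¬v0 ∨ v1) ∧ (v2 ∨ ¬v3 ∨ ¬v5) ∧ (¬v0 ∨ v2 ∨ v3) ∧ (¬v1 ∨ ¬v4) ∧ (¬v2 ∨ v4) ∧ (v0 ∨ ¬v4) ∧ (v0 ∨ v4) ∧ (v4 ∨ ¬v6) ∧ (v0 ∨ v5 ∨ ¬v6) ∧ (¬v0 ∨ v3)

Case v1 = True:
  (¬v1 ∨ ¬v2) forces v2 = False.
  (v0 ∨ ¬v1) forces v0 = True.
  (¬v0 ∨ v4) forces v4 = True.
  Clause (¬v1 ∨ ¬v4) is falsified — contradiction.
Case v1 = False:
  Clause (v1) is falsified — contradiction.
Both cases fail, so the formula is unsatisfiable.

No satisfying assignment exists.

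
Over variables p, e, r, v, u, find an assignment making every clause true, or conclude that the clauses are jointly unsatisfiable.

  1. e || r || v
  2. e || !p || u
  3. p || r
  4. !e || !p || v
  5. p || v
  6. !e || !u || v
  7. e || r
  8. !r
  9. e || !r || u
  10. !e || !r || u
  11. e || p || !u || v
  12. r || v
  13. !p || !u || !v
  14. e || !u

Unit clause (!r) forces r = False.
In (r || v) only v is left, so v = True.
In (p || r) only p is left, so p = True.
In (e || r) only e is left, so e = True.
In (!p || !u || !v) only !u is left, so u = False.
All clauses satisfied.

p=T; e=T; r=F; v=T; u=F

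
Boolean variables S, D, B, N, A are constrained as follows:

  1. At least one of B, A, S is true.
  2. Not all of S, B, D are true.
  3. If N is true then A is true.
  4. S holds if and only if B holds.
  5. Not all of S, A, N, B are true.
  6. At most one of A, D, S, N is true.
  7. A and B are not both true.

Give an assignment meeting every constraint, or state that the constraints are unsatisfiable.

S: False; D: False; B: False; N: False; A: True

  (1) {B, A, S}: 1 true — at least one ✓
  (2) {S, B, D}: 0/3 true — not all ✓
  (3) N=F ⇒ A: vacuous ✓
  (4) S=F, B=F — same ✓
  (5) {S, A, N, B}: 1/4 true — not all ✓
  (6) {A, D, S, N}: 1 true — at most one ✓
  (7) A=T, B=F — not both ✓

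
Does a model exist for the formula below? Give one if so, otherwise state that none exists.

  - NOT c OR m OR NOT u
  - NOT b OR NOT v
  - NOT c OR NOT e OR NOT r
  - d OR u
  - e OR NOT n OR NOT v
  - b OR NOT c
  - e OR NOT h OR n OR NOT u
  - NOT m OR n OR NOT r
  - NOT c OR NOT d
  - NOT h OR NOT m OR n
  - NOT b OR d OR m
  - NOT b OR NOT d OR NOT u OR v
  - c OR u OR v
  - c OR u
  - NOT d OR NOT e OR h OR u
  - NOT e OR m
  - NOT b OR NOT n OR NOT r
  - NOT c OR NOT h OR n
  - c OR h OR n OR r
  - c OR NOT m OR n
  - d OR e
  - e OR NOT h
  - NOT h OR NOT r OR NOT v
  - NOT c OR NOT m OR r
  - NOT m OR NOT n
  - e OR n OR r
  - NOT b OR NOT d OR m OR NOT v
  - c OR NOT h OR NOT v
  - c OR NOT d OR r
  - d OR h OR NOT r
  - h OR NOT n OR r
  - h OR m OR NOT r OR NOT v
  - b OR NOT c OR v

c: False, r: True, m: False, h: False, n: False, b: False, d: True, u: True, v: False, e: False

Set c = False.
  then (c OR u) forces u = True.
Set r = True.
Try m = True:
  (NOT m OR n OR NOT r) forces n = True.
  clause (NOT m OR NOT n) is falsified — backtrack.
So m = False.
  then (NOT e OR m) forces e = False.
  then (d OR e) forces d = True.
  then (e OR NOT h) forces h = False.
  then (h OR m OR NOT r OR NOT v) forces v = False.
  then (NOT b OR NOT d OR NOT u OR v) forces b = False.
Set n = False.
All clauses satisfied.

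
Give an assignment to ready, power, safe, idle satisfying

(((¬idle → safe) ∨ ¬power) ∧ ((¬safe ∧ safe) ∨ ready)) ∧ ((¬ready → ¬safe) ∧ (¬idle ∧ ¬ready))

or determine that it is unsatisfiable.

No satisfying assignment exists.

Case ready = True: the conjunct ¬ready is False.
Case ready = False: the formula simplifies to (((¬idle → safe) ∨ ¬power) ∧ (¬safe ∧ safe)) ∧ (¬safe ∧ ¬idle).
  safe = True: the conjunct ¬safe is False.
  safe = False: the conjunct safe is False.
Both cases fail — unsatisfiable.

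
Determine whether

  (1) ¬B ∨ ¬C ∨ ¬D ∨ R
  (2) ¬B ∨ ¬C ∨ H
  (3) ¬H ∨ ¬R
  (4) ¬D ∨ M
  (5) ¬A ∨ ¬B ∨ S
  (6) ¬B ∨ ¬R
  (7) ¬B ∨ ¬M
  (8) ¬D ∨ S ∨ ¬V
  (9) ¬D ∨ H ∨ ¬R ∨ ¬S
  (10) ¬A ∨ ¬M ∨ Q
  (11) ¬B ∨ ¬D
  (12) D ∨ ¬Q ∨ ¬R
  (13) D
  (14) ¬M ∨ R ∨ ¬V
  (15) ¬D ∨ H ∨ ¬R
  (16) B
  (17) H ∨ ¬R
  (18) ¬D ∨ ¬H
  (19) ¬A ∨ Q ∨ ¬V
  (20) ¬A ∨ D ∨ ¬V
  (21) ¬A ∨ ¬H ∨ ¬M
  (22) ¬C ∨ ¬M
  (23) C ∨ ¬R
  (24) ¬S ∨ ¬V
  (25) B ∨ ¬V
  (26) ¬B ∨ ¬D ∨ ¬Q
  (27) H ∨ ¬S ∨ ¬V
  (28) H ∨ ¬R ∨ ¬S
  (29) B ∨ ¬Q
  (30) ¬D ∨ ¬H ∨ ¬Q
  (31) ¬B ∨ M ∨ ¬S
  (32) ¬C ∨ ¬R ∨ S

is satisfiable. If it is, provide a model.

Case D = True:
  (¬D ∨ M) forces M = True.
  (¬B ∨ ¬M) forces B = False.
  Clause (B) is falsified — contradiction.
Case D = False:
  Clause (D) is falsified — contradiction.
Both cases fail, so the formula is unsatisfiable.

No satisfying assignment exists.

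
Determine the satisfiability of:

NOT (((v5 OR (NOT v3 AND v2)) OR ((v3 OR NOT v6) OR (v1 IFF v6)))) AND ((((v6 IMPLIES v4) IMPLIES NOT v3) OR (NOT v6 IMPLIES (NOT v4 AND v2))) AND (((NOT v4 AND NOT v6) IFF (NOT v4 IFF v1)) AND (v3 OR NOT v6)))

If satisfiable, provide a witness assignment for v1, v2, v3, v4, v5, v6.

Case v6 = True: the formula simplifies to NOT (((v5 OR (NOT v3 AND v2)) OR (v3 OR v1))) AND (NOT ((NOT v4 IFF v1)) AND v3).
  v3 = True: the conjunct NOT (((v5 OR (NOT v3 AND v2)) OR (v3 OR v1))) becomes NOT ((v5 OR True)) = False.
  v3 = False: the conjunct v3 is False.
Case v6 = False: the conjunct NOT (((v5 OR (NOT v3 AND v2)) OR ((v3 OR NOT v6) OR (v1 IFF v6)))) becomes NOT (((v5 OR (NOT v3 AND v2)) OR True)) = False.
Both cases fail — unsatisfiable.

Unsatisfiable — no assignment works.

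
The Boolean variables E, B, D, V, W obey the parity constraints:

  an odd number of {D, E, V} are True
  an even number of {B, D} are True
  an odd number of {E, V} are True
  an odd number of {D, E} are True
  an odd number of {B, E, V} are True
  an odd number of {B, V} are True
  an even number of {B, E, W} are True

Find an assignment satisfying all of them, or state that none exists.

Adding constraints 2, 3, 4, 6 mod 2: every variable appears an even number of times on the left, so the left side is 0.
But the right sides sum to 1 (mod 2). 0 ≠ 1 — the system is inconsistent.

No satisfying assignment exists.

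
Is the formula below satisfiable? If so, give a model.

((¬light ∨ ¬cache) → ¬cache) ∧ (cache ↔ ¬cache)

The conjunct cache ↔ ¬cache is unsatisfiable on its own:
  cache=F: evaluates to False.
  cache=T: evaluates to False.
So the whole conjunction is unsatisfiable.

The formula is unsatisfiable.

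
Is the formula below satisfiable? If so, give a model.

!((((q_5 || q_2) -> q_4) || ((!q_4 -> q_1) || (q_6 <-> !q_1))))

q_1: False, q_2: False, q_4: False, q_5: True, q_6: False

  !((((q_5 || q_2) -> q_4) || ((!q_4 -> q_1) || (q_6 <-> !q_1)))) = True
    ((q_5 || q_2) -> q_4) || ((!q_4 -> q_1) || (q_6 <-> !q_1)) = False
      (q_5 || q_2) -> q_4 = False
        q_5 || q_2 = True
      (!q_4 -> q_1) || (q_6 <-> !q_1) = False
        !q_4 -> q_1 = False
          !q_4 = True
        q_6 <-> !q_1 = False
          !q_1 = True
The formula evaluates to True.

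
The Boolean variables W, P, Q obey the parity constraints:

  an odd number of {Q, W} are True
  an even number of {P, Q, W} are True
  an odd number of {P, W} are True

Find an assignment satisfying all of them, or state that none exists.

W: False, P: True, Q: True

{Q, W}: 1 true → odd ✓
{P, Q, W}: 2 true → even ✓
{P, W}: 1 true → odd ✓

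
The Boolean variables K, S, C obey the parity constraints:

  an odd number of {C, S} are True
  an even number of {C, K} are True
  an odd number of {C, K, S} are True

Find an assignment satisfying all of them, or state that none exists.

K: False, S: True, C: False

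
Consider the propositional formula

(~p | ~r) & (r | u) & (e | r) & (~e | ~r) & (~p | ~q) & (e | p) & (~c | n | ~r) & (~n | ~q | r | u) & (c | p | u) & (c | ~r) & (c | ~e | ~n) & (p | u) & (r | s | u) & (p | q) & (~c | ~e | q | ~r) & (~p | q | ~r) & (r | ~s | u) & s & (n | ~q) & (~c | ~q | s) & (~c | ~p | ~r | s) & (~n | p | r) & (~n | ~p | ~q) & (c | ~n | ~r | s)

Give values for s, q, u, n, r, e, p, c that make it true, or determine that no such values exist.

Unit clause (s) forces s = True.
Set q = False.
  then (p | q) forces p = True.
  then (~p | q | ~r) forces r = False.
  then (r | ~s | u) forces u = True.
  then (e | r) forces e = True.
Set n = False.
Set c = False.
All clauses satisfied.

s = True, q = False, u = True, n = False, r = False, e = True, p = True, c = False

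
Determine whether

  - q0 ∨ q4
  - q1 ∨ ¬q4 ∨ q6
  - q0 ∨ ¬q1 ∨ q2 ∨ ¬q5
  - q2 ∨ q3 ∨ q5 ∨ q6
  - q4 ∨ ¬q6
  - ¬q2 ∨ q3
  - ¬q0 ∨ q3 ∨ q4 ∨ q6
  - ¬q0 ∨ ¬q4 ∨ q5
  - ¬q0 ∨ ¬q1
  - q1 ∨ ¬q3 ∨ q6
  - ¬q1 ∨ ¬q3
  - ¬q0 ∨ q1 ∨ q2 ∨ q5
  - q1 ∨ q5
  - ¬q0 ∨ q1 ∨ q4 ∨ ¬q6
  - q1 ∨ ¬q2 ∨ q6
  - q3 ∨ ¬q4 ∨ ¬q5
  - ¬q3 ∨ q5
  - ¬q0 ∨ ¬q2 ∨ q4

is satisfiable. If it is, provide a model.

q0 = False; q1 = True; q2 = False; q3 = False; q4 = True; q5 = False; q6 = True

Set q0 = False.
  then (q0 ∨ q4) forces q4 = True.
Set q1 = True.
  then (¬q1 ∨ ¬q3) forces q3 = False.
  then (q3 ∨ ¬q4 ∨ ¬q5) forces q5 = False.
  then (¬q2 ∨ q3) forces q2 = False.
  then (q2 ∨ q3 ∨ q5 ∨ q6) forces q6 = True.
All clauses satisfied.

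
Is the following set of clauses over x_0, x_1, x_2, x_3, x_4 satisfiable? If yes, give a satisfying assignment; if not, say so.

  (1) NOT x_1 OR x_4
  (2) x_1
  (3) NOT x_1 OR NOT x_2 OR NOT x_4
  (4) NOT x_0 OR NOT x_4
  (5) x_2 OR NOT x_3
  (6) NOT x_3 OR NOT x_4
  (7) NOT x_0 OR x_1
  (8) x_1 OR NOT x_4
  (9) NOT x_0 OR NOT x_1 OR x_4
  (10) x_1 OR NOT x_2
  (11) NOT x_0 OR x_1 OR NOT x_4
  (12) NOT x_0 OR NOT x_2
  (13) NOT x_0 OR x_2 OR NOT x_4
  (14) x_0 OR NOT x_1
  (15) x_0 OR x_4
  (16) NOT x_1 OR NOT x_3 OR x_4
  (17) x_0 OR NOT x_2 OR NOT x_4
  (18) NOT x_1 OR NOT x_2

Case x_0 = True:
  (x_1) forces x_1 = True.
  (NOT x_1 OR x_4) forces x_4 = True.
  Clause (NOT x_0 OR NOT x_4) is falsified — contradiction.
Case x_0 = False:
  (x_1) forces x_1 = True.
  Clause (x_0 OR NOT x_1) is falsified — contradiction.
Both cases fail, so the formula is unsatisfiable.

The formula is unsatisfiable.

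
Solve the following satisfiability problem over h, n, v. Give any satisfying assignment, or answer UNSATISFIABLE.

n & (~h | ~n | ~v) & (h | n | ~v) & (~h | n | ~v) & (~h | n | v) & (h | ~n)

h: True, n: True, v: False

Unit clause (n) forces n = True.
In (h | ~n) only h is left, so h = True.
In (~h | ~n | ~v) only ~v is left, so v = False.
Check each clause:
  (n): n holds.
  (~h | ~n | ~v): ~v holds.
  (h | n | ~v): h holds.
  (~h | n | ~v): n holds.
  (~h | n | v): n holds.
  (h | ~n): h holds.
All clauses satisfied.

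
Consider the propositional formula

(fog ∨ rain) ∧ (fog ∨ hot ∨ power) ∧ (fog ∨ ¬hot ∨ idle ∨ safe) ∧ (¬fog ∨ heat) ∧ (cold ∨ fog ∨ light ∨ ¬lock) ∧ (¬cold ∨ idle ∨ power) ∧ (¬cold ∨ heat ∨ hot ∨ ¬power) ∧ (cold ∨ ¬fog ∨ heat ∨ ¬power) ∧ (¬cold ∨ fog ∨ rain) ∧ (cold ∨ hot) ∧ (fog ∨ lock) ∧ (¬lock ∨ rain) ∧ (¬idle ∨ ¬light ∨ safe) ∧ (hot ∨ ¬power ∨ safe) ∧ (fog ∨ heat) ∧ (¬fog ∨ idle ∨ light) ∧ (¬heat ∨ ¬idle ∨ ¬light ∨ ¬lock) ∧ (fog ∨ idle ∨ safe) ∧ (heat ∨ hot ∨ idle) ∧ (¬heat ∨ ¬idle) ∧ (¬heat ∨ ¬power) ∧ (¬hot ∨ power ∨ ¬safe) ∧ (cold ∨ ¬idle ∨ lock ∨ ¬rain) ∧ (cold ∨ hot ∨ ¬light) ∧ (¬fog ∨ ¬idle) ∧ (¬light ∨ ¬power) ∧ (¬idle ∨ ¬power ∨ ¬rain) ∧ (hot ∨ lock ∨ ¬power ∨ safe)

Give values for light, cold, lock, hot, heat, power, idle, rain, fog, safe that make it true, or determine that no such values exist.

Set light = True.
  then (¬light ∨ ¬power) forces power = False.
Set cold = False.
  then (cold ∨ hot) forces hot = True.
  then (¬hot ∨ power ∨ ¬safe) forces safe = False.
  then (¬idle ∨ ¬light ∨ safe) forces idle = False.
  then (fog ∨ idle ∨ safe) forces fog = True.
  then (¬fog ∨ heat) forces heat = True.
Set lock = False.
Set rain = True.
All clauses satisfied.

light: True; cold: False; lock: False; hot: True; heat: True; power: False; idle: False; rain: True; fog: True; safe: False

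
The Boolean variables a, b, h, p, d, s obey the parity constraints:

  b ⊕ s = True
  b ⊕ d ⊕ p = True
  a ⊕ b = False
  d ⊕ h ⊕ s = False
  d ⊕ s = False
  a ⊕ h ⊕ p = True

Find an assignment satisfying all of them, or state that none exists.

a = True; b = True; h = False; p = False; d = False; s = False

b ⊕ s = T ⊕ F = True ✓
b ⊕ d ⊕ p = T ⊕ F ⊕ F = True ✓
a ⊕ b = T ⊕ T = False ✓
d ⊕ h ⊕ s = F ⊕ F ⊕ F = False ✓
d ⊕ s = F ⊕ F = False ✓
a ⊕ h ⊕ p = T ⊕ F ⊕ F = True ✓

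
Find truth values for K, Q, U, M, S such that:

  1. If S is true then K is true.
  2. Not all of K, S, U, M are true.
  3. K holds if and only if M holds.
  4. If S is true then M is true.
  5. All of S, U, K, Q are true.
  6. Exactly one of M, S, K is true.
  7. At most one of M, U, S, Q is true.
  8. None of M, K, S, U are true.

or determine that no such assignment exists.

Unsatisfiable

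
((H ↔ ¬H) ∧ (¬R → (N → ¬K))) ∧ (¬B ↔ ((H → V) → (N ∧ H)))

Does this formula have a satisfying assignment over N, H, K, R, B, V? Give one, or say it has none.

UNSATISFIABLE

The conjunct H ↔ ¬H is unsatisfiable on its own:
  H=F: evaluates to False.
  H=T: evaluates to False.
So the whole conjunction is unsatisfiable.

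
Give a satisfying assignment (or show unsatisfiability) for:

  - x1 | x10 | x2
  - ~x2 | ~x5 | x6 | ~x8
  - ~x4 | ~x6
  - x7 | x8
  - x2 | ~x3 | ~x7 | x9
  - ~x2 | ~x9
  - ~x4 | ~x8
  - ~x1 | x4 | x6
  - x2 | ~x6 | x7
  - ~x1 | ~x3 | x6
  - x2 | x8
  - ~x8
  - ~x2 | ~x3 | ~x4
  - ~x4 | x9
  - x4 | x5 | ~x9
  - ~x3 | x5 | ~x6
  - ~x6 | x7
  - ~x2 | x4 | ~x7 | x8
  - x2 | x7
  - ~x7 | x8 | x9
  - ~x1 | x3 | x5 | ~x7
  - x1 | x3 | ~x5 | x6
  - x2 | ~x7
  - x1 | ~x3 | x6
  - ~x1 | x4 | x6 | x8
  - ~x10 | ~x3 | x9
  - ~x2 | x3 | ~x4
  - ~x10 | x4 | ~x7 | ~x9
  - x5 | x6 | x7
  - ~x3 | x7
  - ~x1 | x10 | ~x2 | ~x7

Case x8 = True:
  Clause (~x8) is falsified — contradiction.
Case x8 = False:
  (x7 | x8) forces x7 = True.
  (x2 | x8) forces x2 = True.
  (~x2 | ~x9) forces x9 = False.
  Clause (~x7 | x8 | x9) is falsified — contradiction.
Both cases fail, so the formula is unsatisfiable.

Unsatisfiable — no assignment works.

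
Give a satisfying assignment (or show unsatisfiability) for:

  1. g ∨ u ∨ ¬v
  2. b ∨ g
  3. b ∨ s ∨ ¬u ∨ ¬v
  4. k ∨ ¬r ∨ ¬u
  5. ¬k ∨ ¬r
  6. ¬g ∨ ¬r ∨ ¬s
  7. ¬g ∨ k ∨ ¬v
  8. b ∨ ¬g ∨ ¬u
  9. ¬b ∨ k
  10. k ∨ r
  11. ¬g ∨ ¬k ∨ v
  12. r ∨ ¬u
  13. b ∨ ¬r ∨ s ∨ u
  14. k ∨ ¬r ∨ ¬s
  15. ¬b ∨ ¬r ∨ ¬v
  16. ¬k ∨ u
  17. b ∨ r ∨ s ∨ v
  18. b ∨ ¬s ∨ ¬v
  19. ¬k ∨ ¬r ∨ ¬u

Case r = True:
  (¬k ∨ ¬r) forces k = False.
  (k ∨ ¬r ∨ ¬u) forces u = False.
  (¬b ∨ k) forces b = False.
  (b ∨ g) forces g = True.
  (¬g ∨ ¬r ∨ ¬s) forces s = False.
  Clause (b ∨ ¬r ∨ s ∨ u) is falsified — contradiction.
Case r = False:
  (k ∨ r) forces k = True.
  (r ∨ ¬u) forces u = False.
  Clause (¬k ∨ u) is falsified — contradiction.
Both cases fail, so the formula is unsatisfiable.

UNSATISFIABLE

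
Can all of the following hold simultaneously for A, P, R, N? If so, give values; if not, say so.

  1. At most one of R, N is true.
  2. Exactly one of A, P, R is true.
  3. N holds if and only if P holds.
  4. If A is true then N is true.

A=F, P=T, R=F, N=T

  (1) {R, N}: 1 true — at most one ✓
  (2) {A, P, R}: 1 true — exactly one ✓
  (3) N=T, P=T — same ✓
  (4) A=F ⇒ N: vacuous ✓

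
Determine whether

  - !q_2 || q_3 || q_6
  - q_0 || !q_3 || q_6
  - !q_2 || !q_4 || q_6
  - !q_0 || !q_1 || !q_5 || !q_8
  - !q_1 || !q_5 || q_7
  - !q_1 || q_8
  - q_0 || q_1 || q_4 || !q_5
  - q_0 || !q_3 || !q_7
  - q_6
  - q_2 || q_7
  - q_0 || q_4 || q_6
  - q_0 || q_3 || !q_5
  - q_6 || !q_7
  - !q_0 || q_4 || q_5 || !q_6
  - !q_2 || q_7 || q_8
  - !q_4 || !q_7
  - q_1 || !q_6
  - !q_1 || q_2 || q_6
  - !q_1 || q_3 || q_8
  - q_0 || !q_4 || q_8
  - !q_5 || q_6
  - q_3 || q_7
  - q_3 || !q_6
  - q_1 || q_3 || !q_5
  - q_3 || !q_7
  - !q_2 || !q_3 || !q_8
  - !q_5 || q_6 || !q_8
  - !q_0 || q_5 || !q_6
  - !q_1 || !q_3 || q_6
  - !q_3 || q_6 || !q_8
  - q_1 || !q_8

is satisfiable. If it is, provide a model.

Unsatisfiable

Case q_6 = True:
  (q_1 || !q_6) forces q_1 = True.
  (!q_1 || q_8) forces q_8 = True.
  (q_3 || !q_6) forces q_3 = True.
  (!q_2 || !q_3 || !q_8) forces q_2 = False.
  (q_2 || q_7) forces q_7 = True.
  (q_0 || !q_3 || !q_7) forces q_0 = True.
  (!q_0 || !q_1 || !q_5 || !q_8) forces q_5 = False.
  Clause (!q_0 || q_5 || !q_6) is falsified — contradiction.
Case q_6 = False:
  Clause (q_6) is falsified — contradiction.
Both cases fail, so the formula is unsatisfiable.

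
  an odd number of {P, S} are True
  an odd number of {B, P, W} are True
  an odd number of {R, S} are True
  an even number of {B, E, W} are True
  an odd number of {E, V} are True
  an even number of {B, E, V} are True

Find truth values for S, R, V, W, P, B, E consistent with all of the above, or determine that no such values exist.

S=F; R=T; V=T; W=T; P=T; B=T; E=F

{P, S}: 1 true → odd ✓
{B, P, W}: 3 true → odd ✓
{R, S}: 1 true → odd ✓
{B, E, W}: 2 true → even ✓
{E, V}: 1 true → odd ✓
{B, E, V}: 2 true → even ✓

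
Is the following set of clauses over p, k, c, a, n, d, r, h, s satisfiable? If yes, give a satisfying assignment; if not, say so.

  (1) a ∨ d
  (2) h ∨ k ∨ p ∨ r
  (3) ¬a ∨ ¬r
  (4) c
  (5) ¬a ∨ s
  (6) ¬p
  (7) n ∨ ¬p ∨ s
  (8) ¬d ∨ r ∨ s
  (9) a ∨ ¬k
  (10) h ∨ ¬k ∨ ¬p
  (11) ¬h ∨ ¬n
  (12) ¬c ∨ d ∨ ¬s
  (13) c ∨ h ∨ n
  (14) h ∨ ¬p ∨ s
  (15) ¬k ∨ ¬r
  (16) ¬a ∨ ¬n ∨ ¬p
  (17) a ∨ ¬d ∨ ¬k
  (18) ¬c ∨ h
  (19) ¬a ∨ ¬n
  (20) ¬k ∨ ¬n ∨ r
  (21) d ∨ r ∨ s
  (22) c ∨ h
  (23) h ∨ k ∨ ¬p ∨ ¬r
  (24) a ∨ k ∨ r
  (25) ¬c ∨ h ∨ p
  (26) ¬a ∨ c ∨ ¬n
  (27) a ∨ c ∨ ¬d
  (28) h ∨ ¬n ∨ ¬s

p = False, k = False, c = True, a = False, n = False, d = True, r = True, h = True, s = True

Unit clause (c) forces c = True.
Unit clause (¬p) forces p = False.
In (¬c ∨ h) only h is left, so h = True.
In (¬h ∨ ¬n) only ¬n is left, so n = False.
Set k = False.
Set a = False.
  then (a ∨ d) forces d = True.
  then (a ∨ k ∨ r) forces r = True.
Set s = True.
All clauses satisfied.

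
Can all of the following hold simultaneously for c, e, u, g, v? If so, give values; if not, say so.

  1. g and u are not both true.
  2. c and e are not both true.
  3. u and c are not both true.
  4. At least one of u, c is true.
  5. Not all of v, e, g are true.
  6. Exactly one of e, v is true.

c = True; e = False; u = False; g = True; v = True

  (1) g=T, u=F — not both ✓
  (2) c=T, e=F — not both ✓
  (3) u=F, c=T — not both ✓
  (4) {u, c}: 1 true — at least one ✓
  (5) {v, e, g}: 2/3 true — not all ✓
  (6) {e, v}: 1 true — exactly one ✓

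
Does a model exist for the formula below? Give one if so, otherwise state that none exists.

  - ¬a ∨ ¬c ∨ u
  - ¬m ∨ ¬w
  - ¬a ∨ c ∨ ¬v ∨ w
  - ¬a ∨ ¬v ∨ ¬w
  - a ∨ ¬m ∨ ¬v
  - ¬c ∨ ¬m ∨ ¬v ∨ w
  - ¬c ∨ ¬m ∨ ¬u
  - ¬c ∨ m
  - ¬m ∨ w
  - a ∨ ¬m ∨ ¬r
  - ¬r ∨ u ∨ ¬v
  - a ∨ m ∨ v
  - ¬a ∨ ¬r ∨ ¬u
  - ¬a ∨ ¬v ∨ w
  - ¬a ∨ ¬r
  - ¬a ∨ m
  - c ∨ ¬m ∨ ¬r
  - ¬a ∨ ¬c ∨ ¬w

r: False; v: True; c: False; u: True; a: False; w: False; m: False

Set r = False.
Set v = True.
Set c = False.
Set u = True.
Set a = False.
  then (a ∨ ¬m ∨ ¬v) forces m = False.
Set w = False.
All clauses satisfied.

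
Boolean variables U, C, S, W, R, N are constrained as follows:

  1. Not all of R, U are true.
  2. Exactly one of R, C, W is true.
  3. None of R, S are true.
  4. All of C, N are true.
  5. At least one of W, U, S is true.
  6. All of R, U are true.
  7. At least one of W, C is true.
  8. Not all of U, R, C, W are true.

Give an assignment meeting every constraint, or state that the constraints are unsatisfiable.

No satisfying assignment exists.

Case R = True:
  Constraint (3) is violated (R=T) — contradiction.
Case R = False:
  Constraint (6) is violated (R=F) — contradiction.
Both cases fail — unsatisfiable.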